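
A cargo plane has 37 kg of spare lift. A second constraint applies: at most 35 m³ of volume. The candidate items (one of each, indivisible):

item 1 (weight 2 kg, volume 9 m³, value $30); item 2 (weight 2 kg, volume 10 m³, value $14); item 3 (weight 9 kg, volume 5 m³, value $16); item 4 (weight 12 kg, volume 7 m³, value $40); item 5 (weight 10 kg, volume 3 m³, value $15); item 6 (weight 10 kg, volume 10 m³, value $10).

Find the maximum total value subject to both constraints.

$115

Feasible sets respecting both limits:
- item 1+item 2+item 3+item 4+item 5: weight 35, volume 34, value 115
- item 1+item 3+item 4+item 5: weight 33, volume 24, value 101
- item 1+item 2+item 3+item 4: weight 25, volume 31, value 100
- item 1+item 2+item 4+item 5: weight 26, volume 29, value 99
Best: $115.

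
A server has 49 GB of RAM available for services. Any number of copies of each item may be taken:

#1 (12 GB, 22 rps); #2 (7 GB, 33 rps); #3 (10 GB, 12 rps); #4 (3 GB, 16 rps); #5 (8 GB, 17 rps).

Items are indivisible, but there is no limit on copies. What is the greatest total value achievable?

257 rps

Best value-per-unit is #4 at 16/3; filling with it alone gives 16×16 = 256.
Optimal mix: 1×#2 + 14×#4 → memory 49, value 257.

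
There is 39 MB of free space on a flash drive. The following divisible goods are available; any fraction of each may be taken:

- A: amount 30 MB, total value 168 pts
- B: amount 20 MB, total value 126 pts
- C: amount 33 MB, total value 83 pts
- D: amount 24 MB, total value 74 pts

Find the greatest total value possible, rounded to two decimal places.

232.40

Take in order of value per unit:
- B (126/20 per unit): all 20 → value 126, running total 126.00
- A (168/30 per unit): 19 of 30 → value 19×168/30 = 106.4000, running total 232.40
Total 232.40.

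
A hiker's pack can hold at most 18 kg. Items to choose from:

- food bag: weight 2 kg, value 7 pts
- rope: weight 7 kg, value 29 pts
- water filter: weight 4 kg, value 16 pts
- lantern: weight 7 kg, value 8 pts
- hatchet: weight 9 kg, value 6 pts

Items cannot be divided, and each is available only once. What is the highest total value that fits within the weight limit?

Check high-value combinations within 18 kg:
- rope+water filter+lantern: weight 7+4+7=18, value 29+16+8=53
- food bag+rope+water filter: weight 2+7+4=13, value 7+29+16=52
- rope+water filter: weight 7+4=11, value 29+16=45
- food bag+rope+lantern: weight 2+7+7=16, value 7+29+8=44
Best: 53 pts.

53 pts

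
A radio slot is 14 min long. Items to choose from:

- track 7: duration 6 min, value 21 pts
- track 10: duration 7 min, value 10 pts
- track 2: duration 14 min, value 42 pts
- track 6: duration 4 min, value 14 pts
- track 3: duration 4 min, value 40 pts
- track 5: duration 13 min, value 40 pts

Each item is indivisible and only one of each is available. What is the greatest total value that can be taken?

This is a 0/1 knapsack; check combinations near the capacity.
- track 7+track 6+track 3: duration 6+4+4=14, value 21+14+40=75
- track 7+track 3: duration 6+4=10, value 21+40=61
- track 6+track 3: duration 4+4=8, value 14+40=54
- track 10+track 3: duration 7+4=11, value 10+40=50
- track 2: duration 14, value 42
Best: 75 pts.

75 pts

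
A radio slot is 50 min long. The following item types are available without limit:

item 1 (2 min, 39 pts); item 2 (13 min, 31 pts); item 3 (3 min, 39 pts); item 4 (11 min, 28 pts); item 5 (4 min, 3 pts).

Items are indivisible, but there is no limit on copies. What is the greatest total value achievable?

975 pts

Best value-per-unit is item 1 at 39/2, and filling with it alone uses duration 25×2=50. No mix of the others beats 25×39 = 975.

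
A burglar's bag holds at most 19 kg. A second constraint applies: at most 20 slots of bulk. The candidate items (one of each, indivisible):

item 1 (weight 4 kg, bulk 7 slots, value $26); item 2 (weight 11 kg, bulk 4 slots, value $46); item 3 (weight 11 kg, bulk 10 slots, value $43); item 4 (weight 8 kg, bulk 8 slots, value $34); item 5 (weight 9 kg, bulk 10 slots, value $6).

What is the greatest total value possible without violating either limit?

$80

Feasible sets respecting both limits:
- item 2+item 4: weight 19, bulk 12, value 80
- item 3+item 4: weight 19, bulk 18, value 77
- item 1+item 2: weight 15, bulk 11, value 72
Best: $80.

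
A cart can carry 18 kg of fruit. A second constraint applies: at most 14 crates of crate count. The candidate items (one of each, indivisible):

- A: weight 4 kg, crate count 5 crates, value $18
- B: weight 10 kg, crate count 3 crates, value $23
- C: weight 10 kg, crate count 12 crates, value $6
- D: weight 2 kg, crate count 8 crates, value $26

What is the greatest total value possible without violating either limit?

Feasible sets respecting both limits:
- B+D: weight 12, crate count 11, value 49
- A+D: weight 6, crate count 13, value 44
- A+B: weight 14, crate count 8, value 41
- D: weight 2, crate count 8, value 26
Best: $49.

$49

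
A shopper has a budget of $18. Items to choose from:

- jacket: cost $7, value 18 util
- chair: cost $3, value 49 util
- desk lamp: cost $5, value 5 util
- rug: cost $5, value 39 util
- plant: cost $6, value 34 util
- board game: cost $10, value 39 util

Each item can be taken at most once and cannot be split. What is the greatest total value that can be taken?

127 util

Check high-value combinations within $18:
- chair+rug+board game: cost 3+5+10=18, value 49+39+39=127
- chair+rug+plant: cost 3+5+6=14, value 49+39+34=122
- jacket+chair+rug: cost 7+3+5=15, value 18+49+39=106
Best: 127 util.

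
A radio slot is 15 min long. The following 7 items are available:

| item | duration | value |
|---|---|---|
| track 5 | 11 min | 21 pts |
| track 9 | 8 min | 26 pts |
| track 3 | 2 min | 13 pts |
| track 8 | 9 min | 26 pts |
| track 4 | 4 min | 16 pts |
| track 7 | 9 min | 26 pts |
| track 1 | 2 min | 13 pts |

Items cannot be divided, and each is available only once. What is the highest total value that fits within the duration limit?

55 pts

Check high-value combinations within 15 min:
- track 9+track 3+track 4: duration 8+2+4=14, value 26+13+16=55
- track 9+track 4+track 1: duration 8+4+2=14, value 26+16+13=55
- track 3+track 8+track 4: duration 2+9+4=15, value 13+26+16=55
- track 3+track 4+track 7: duration 2+4+9=15, value 13+16+26=55
- track 8+track 4+track 1: duration 9+4+2=15, value 26+16+13=55
Best: 55 pts.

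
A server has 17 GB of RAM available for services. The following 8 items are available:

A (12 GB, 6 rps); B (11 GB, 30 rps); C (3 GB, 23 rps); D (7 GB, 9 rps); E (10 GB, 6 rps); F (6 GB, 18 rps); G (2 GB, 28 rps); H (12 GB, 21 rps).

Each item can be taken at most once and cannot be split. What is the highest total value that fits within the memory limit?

81 rps

Check high-value combinations within 17 GB:
- B+C+G: memory 11+3+2=16, value 30+23+28=81
- C+G+H: memory 3+2+12=17, value 23+28+21=72
- C+F+G: memory 3+6+2=11, value 23+18+28=69
- C+D+G: memory 3+7+2=12, value 23+9+28=60
Best: 81 rps.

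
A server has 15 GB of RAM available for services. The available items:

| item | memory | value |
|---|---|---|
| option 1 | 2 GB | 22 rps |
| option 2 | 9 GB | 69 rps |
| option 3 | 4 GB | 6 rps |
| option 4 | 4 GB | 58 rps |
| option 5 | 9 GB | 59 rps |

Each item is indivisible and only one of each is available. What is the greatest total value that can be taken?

149 rps

Check high-value combinations within 15 GB:
- option 1+option 2+option 4: memory 2+9+4=15, value 22+69+58=149
- option 1+option 4+option 5: memory 2+4+9=15, value 22+58+59=139
- option 2+option 4: memory 9+4=13, value 69+58=127
Best: 149 rps.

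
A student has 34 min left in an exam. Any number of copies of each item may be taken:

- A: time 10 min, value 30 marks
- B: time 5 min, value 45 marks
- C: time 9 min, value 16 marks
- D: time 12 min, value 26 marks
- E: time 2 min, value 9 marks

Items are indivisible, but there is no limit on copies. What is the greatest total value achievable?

288 marks

Best value-per-unit is B at 45/5; filling with it alone gives 6×45 = 270.
Optimal mix: 6×B + 2×E → time 34, value 288.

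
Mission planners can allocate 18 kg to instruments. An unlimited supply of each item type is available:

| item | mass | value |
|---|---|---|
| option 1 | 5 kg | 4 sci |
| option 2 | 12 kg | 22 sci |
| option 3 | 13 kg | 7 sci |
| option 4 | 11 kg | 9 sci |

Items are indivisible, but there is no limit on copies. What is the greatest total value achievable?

Best value-per-unit is option 2 at 22/12; filling with it alone gives 1×22 = 22.
Optimal mix: 1×option 1 + 1×option 2 → mass 17, value 26.

26 sci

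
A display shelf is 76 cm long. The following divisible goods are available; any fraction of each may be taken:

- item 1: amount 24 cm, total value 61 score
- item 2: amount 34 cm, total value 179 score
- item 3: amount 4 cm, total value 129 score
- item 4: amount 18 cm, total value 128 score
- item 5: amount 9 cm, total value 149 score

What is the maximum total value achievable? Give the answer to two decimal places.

612.96

Take in order of value per unit:
- item 3 (129/4 per unit): all 4 → value 129, running total 129.00
- item 5 (149/9 per unit): all 9 → value 149, running total 278.00
- item 4 (128/18 per unit): all 18 → value 128, running total 406.00
- item 2 (179/34 per unit): all 34 → value 179, running total 585.00
- item 1 (61/24 per unit): 11 of 24 → value 11×61/24 = 27.9583, running total 612.96
Total 612.96.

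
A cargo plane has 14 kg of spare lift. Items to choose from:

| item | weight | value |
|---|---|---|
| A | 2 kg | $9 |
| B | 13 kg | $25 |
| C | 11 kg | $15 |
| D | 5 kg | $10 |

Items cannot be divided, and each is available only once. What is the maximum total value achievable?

Check high-value combinations within 14 kg:
- B: weight 13, value 25
- A+C: weight 2+11=13, value 9+15=24
- A+D: weight 2+5=7, value 9+10=19
Best: $25.

$25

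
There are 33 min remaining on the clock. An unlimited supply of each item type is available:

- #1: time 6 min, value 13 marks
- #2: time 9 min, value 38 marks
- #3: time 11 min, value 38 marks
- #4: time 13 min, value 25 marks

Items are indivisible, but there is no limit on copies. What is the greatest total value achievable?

127 marks

Best value-per-unit is #2 at 38/9; filling with it alone gives 3×38 = 114.
Optimal mix: 1×#1 + 3×#2 → time 33, value 127.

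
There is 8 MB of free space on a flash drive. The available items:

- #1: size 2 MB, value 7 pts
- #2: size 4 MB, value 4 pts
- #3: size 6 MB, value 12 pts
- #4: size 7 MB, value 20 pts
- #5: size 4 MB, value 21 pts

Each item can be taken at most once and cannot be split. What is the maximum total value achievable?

This is a 0/1 knapsack; check combinations near the capacity.
- #1+#5: size 2+4=6, value 7+21=28
- #2+#5: size 4+4=8, value 4+21=25
- #5: size 4, value 21
Best: 28 pts.

28 pts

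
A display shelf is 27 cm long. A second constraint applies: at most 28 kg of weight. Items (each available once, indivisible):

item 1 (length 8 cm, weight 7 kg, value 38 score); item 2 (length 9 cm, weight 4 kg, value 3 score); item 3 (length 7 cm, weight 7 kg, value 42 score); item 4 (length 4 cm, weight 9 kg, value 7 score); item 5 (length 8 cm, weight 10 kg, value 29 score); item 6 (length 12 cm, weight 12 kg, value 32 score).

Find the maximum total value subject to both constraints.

112 score

Feasible sets respecting both limits:
- item 1+item 3+item 6: length 27, weight 26, value 112
- item 1+item 3+item 5: length 23, weight 24, value 109
- item 1+item 3+item 4: length 19, weight 23, value 87
Best: 112 score.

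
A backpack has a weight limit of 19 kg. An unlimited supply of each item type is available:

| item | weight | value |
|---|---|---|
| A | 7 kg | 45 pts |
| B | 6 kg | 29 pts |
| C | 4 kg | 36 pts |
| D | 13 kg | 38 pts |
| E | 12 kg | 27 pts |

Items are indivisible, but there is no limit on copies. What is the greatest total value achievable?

153 pts

Best value-per-unit is C at 36/4; filling with it alone gives 4×36 = 144.
Optimal mix: 1×A + 3×C → weight 19, value 153.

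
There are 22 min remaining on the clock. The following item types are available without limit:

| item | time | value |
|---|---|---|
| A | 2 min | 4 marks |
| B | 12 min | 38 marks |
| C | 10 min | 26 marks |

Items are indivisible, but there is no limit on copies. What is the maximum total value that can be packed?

Best value-per-unit is B at 38/12; filling with it alone gives 1×38 = 38.
Optimal mix: 1×B + 1×C → time 22, value 64.

64 marks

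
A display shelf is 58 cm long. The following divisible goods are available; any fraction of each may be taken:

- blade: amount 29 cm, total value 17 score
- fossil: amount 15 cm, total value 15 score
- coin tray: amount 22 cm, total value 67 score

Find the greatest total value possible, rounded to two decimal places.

Take in order of value per unit:
- coin tray (67/22 per unit): all 22 → value 67, running total 67.00
- fossil (15/15 per unit): all 15 → value 15, running total 82.00
- blade (17/29 per unit): 21 of 29 → value 21×17/29 = 12.3103, running total 94.31
Total 94.31.

94.31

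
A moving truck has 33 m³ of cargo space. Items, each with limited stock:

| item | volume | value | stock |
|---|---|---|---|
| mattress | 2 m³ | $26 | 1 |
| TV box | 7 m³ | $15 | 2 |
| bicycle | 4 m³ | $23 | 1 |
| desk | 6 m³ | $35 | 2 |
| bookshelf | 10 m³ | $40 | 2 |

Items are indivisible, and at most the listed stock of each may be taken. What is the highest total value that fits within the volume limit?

$164

Top feasible selections:
- 1×mattress + 1×bicycle + 1×desk + 2×bookshelf: volume 32, value 164
- 1×mattress + 1×bicycle + 2×desk + 1×bookshelf: volume 28, value 159
Best: $164.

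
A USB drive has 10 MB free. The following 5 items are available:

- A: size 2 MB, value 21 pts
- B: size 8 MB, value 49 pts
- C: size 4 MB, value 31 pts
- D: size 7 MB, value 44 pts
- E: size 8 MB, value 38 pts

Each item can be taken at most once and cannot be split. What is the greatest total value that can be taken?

70 pts

This is a 0/1 knapsack; check combinations near the capacity.
- A+B: size 2+8=10, value 21+49=70
- A+D: size 2+7=9, value 21+44=65
- A+E: size 2+8=10, value 21+38=59
Best: 70 pts.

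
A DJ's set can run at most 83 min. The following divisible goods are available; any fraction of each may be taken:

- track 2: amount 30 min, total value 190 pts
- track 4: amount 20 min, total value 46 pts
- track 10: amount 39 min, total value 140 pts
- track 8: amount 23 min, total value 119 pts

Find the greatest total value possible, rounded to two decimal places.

Take in order of value per unit:
- track 2 (190/30 per unit): all 30 → value 190, running total 190.00
- track 8 (119/23 per unit): all 23 → value 119, running total 309.00
- track 10 (140/39 per unit): 30 of 39 → value 30×140/39 = 107.6923, running total 416.69
Total 416.69.

416.69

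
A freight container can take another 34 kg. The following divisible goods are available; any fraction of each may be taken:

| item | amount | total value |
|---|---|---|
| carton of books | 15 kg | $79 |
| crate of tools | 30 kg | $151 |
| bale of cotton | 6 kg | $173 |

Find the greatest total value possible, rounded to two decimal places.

317.43

Take in order of value per unit:
- bale of cotton (173/6 per unit): all 6 → value 173, running total 173.00
- carton of books (79/15 per unit): all 15 → value 79, running total 252.00
- crate of tools (151/30 per unit): 13 of 30 → value 13×151/30 = 65.4333, running total 317.43
Total 317.43.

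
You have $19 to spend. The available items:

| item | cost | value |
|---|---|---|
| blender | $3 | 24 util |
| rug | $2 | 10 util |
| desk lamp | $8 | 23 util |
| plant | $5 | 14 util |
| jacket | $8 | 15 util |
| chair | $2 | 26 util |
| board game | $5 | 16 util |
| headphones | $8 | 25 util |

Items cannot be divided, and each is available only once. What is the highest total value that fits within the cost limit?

Check high-value combinations within $19:
- blender+chair+board game+headphones: cost 3+2+5+8=18, value 24+26+16+25=91
- blender+rug+plant+chair+board game: cost 3+2+5+2+5=17, value 24+10+14+26+16=90
- blender+desk lamp+chair+board game: cost 3+8+2+5=18, value 24+23+26+16=89
Best: 91 util.

91 util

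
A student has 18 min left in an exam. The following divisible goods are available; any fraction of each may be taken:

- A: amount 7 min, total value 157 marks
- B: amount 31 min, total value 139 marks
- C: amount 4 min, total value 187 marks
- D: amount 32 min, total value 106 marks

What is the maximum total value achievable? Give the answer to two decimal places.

375.39

Take in order of value per unit:
- C (187/4 per unit): all 4 → value 187, running total 187.00
- A (157/7 per unit): all 7 → value 157, running total 344.00
- B (139/31 per unit): 7 of 31 → value 7×139/31 = 31.3871, running total 375.39
Total 375.39.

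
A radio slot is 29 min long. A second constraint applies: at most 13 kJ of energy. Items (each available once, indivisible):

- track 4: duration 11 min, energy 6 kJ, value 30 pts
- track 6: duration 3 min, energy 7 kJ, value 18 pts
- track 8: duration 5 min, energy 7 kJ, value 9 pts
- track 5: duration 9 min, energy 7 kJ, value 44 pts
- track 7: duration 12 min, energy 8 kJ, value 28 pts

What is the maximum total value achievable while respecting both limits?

Feasible sets respecting both limits:
- track 4+track 5: duration 20, energy 13, value 74
- track 4+track 6: duration 14, energy 13, value 48
- track 5: duration 9, energy 7, value 44
Best: 74 pts.

74 pts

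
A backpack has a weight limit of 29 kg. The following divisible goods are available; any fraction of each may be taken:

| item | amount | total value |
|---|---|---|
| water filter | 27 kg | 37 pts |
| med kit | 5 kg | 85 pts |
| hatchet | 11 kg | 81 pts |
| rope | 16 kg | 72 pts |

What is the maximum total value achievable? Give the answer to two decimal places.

Take in order of value per unit:
- med kit (85/5 per unit): all 5 → value 85, running total 85.00
- hatchet (81/11 per unit): all 11 → value 81, running total 166.00
- rope (72/16 per unit): 13 of 16 → value 13×72/16 = 58.5000, running total 224.50
Total 224.50.

224.50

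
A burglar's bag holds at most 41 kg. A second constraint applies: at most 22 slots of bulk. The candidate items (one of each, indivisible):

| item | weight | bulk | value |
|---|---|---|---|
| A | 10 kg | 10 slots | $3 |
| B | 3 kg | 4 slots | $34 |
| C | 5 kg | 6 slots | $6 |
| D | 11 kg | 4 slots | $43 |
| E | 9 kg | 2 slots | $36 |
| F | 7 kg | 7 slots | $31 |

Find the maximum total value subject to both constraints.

Feasible sets respecting both limits:
- B+D+E+F: weight 30, bulk 17, value 144
- B+C+D+E: weight 28, bulk 16, value 119
- A+B+D+E: weight 33, bulk 20, value 116
- C+D+E+F: weight 32, bulk 19, value 116
Best: $144.

$144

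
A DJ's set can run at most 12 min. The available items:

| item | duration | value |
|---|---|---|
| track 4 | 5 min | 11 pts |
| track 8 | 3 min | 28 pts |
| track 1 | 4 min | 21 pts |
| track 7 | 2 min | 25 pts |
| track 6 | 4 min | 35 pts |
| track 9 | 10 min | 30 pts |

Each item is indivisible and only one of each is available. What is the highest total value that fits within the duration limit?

Check high-value combinations within 12 min:
- track 8+track 7+track 6: duration 3+2+4=9, value 28+25+35=88
- track 8+track 1+track 6: duration 3+4+4=11, value 28+21+35=84
- track 1+track 7+track 6: duration 4+2+4=10, value 21+25+35=81
Best: 88 pts.

88 pts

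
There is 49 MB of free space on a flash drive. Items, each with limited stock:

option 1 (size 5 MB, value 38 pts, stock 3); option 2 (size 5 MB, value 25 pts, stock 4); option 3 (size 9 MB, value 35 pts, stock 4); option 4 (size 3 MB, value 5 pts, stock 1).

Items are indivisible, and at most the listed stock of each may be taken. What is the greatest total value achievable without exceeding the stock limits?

259 pts

Best selections within size 49 and stock limits:
- 3×option 1 + 3×option 2 + 2×option 3: size 48, value 259
- 3×option 1 + 4×option 2 + 1×option 3 + 1×option 4: size 47, value 254
Best: 259 pts.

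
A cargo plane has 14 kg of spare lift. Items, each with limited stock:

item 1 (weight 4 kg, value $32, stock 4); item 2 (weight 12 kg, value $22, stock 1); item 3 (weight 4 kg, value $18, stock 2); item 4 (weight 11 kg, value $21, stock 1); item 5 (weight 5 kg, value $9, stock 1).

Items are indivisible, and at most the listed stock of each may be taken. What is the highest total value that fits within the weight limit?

$96

Best selections within weight 14 and stock limits:
- 3×item 1: weight 12, value 96
- 2×item 1 + 1×item 3: weight 12, value 82
- 2×item 1 + 1×item 5: weight 13, value 73
- 1×item 1 + 2×item 3: weight 12, value 68
Best: $96.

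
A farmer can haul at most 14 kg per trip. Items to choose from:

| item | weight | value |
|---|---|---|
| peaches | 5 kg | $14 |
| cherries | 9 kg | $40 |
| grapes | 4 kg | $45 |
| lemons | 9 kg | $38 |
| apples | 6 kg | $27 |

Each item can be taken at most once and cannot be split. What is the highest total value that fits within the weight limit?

$85

Check high-value combinations within 14 kg:
- cherries+grapes: weight 9+4=13, value 40+45=85
- grapes+lemons: weight 4+9=13, value 45+38=83
- grapes+apples: weight 4+6=10, value 45+27=72
- peaches+grapes: weight 5+4=9, value 14+45=59
Best: $85.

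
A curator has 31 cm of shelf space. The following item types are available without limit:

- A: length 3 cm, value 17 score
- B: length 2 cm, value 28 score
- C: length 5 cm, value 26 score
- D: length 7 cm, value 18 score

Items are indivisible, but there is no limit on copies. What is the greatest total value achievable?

Best value-per-unit is B at 28/2, and filling with it alone uses length 15×2=30. No mix of the others beats 15×28 = 420.

420 score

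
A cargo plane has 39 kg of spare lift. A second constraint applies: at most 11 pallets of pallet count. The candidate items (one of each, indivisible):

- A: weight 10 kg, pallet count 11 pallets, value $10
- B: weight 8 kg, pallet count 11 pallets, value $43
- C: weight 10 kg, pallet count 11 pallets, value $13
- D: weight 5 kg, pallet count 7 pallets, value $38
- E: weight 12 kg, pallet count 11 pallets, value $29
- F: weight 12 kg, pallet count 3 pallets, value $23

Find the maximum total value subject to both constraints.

$61

Feasible sets respecting both limits:
- D+F: weight 17, pallet count 10, value 61
- B: weight 8, pallet count 11, value 43
- D: weight 5, pallet count 7, value 38
Best: $61.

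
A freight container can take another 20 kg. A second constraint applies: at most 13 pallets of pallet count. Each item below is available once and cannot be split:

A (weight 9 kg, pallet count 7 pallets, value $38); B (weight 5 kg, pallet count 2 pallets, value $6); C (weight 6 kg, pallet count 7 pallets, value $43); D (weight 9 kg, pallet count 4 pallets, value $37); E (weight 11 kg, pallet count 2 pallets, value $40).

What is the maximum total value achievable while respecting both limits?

Feasible sets respecting both limits:
- B+C+D: weight 20, pallet count 13, value 86
- C+E: weight 17, pallet count 9, value 83
- C+D: weight 15, pallet count 11, value 80
- A+E: weight 20, pallet count 9, value 78
Best: $86.

$86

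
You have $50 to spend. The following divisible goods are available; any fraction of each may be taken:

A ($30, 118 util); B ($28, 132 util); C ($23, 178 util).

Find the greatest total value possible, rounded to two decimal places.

Take in order of value per unit:
- C (178/23 per unit): all 23 → value 178, running total 178.00
- B (132/28 per unit): 27 of 28 → value 27×132/28 = 127.2857, running total 305.29
Total 305.29.

305.29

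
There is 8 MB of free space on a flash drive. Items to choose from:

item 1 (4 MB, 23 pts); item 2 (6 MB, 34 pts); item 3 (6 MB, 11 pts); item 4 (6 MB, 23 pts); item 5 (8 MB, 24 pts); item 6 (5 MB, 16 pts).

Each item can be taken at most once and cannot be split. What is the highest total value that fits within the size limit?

34 pts

Check high-value combinations within 8 MB:
- item 2: size 6, value 34
- item 5: size 8, value 24
- item 1: size 4, value 23
Best: 34 pts.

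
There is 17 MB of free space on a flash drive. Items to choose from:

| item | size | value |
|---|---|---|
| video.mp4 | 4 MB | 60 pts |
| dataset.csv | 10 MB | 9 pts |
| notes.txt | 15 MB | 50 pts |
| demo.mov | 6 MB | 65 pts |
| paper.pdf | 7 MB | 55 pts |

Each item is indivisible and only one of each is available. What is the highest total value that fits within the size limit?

Check high-value combinations within 17 MB:
- video.mp4+demo.mov+paper.pdf: size 4+6+7=17, value 60+65+55=180
- video.mp4+demo.mov: size 4+6=10, value 60+65=125
- demo.mov+paper.pdf: size 6+7=13, value 65+55=120
- video.mp4+paper.pdf: size 4+7=11, value 60+55=115
Best: 180 pts.

180 pts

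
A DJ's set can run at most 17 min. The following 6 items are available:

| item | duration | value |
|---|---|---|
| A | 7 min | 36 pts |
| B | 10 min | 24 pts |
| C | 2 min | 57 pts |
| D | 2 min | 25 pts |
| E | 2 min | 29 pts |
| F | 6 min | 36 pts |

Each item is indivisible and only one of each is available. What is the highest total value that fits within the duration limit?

Check high-value combinations within 17 min:
- A+C+E+F: duration 7+2+2+6=17, value 36+57+29+36=158
- A+C+D+F: duration 7+2+2+6=17, value 36+57+25+36=154
- C+D+E+F: duration 2+2+2+6=12, value 57+25+29+36=147
Best: 158 pts.

158 pts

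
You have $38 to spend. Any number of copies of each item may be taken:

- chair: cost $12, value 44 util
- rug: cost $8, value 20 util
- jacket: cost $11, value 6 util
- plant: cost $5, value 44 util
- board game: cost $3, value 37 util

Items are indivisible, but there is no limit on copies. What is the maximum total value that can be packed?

Best value-per-unit is board game at 37/3; filling with it alone gives 12×37 = 444.
Optimal mix: 1×plant + 11×board game → cost 38, value 451.

451 util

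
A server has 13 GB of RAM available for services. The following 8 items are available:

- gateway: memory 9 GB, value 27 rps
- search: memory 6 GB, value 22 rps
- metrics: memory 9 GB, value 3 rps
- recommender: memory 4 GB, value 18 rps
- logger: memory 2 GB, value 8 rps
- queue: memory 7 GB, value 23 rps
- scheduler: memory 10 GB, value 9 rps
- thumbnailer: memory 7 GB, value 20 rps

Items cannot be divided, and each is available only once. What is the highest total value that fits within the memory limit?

49 rps

Check high-value combinations within 13 GB:
- recommender+logger+queue: memory 4+2+7=13, value 18+8+23=49
- search+recommender+logger: memory 6+4+2=12, value 22+18+8=48
- recommender+logger+thumbnailer: memory 4+2+7=13, value 18+8+20=46
Best: 49 rps.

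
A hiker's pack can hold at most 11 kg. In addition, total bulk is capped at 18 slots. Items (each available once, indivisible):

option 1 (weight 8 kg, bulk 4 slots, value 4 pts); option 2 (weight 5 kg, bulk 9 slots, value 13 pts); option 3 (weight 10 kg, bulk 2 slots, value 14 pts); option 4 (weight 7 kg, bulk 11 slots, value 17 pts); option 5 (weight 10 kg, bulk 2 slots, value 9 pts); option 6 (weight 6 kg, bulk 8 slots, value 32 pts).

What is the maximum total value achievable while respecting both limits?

Feasible sets respecting both limits:
- option 2+option 6: weight 11, bulk 17, value 45
- option 6: weight 6, bulk 8, value 32
- option 4: weight 7, bulk 11, value 17
- option 3: weight 10, bulk 2, value 14
Best: 45 pts.

45 pts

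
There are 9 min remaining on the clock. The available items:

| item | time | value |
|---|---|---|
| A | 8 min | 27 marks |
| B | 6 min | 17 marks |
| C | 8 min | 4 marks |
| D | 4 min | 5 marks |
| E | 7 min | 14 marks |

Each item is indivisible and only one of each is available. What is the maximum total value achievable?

27 marks

Check high-value combinations within 9 min:
- A: time 8, value 27
- B: time 6, value 17
- E: time 7, value 14
Best: 27 marks.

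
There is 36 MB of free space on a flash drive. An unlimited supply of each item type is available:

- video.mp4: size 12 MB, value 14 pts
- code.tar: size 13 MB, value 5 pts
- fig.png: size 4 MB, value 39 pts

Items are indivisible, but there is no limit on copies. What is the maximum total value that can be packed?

Best value-per-unit is fig.png at 39/4, and filling with it alone uses size 9×4=36. No mix of the others beats 9×39 = 351.

351 pts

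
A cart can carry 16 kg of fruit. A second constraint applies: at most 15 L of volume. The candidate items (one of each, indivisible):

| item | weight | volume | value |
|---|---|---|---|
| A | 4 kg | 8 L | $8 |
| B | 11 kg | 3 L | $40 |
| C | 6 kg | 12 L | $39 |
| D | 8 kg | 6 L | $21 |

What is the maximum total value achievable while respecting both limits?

$48

Feasible sets respecting both limits:
- A+B: weight 15, volume 11, value 48
- B: weight 11, volume 3, value 40
- C: weight 6, volume 12, value 39
Best: $48.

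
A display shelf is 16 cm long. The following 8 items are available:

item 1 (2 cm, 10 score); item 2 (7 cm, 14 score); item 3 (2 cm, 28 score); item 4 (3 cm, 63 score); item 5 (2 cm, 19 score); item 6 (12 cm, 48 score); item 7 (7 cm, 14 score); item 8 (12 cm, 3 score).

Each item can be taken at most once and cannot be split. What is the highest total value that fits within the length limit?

Check high-value combinations within 16 cm:
- item 1+item 2+item 3+item 4+item 5: length 2+7+2+3+2=16, value 10+14+28+63+19=134
- item 1+item 3+item 4+item 5+item 7: length 2+2+3+2+7=16, value 10+28+63+19+14=134
- item 2+item 3+item 4+item 5: length 7+2+3+2=14, value 14+28+63+19=124
Best: 134 score.

134 score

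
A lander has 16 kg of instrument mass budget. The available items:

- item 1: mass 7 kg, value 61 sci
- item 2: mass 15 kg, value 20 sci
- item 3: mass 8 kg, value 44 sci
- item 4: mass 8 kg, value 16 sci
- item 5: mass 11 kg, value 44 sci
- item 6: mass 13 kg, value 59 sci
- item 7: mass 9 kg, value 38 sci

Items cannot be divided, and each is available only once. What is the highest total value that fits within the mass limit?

Check high-value combinations within 16 kg:
- item 1+item 3: mass 7+8=15, value 61+44=105
- item 1+item 7: mass 7+9=16, value 61+38=99
- item 1+item 4: mass 7+8=15, value 61+16=77
Best: 105 sci.

105 sci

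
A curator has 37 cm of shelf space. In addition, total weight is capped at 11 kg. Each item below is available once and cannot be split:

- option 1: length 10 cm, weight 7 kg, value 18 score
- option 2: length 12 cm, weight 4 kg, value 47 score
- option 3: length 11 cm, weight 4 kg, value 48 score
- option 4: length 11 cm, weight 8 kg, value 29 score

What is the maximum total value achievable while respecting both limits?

Feasible sets respecting both limits:
- option 2+option 3: length 23, weight 8, value 95
- option 1+option 3: length 21, weight 11, value 66
- option 1+option 2: length 22, weight 11, value 65
- option 3: length 11, weight 4, value 48
Best: 95 score.

95 score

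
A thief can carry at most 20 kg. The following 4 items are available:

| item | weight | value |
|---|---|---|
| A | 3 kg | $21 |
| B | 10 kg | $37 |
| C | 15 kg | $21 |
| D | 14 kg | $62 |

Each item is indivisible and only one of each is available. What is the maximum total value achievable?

$83

This is a 0/1 knapsack; check combinations near the capacity.
- A+D: weight 3+14=17, value 21+62=83
- D: weight 14, value 62
- A+B: weight 3+10=13, value 21+37=58
- A+C: weight 3+15=18, value 21+21=42
Best: $83.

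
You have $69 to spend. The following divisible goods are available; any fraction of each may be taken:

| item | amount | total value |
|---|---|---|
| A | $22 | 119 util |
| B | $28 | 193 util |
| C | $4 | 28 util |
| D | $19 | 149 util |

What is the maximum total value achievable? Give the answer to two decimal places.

467.36

Take in order of value per unit:
- D (149/19 per unit): all 19 → value 149, running total 149.00
- C (28/4 per unit): all 4 → value 28, running total 177.00
- B (193/28 per unit): all 28 → value 193, running total 370.00
- A (119/22 per unit): 18 of 22 → value 18×119/22 = 97.3636, running total 467.36
Total 467.36.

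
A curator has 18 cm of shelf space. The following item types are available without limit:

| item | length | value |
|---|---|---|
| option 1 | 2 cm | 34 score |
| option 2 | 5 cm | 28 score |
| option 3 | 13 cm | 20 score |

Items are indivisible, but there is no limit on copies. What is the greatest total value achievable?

Best value-per-unit is option 1 at 34/2, and filling with it alone uses length 9×2=18. No mix of the others beats 9×34 = 306.

306 score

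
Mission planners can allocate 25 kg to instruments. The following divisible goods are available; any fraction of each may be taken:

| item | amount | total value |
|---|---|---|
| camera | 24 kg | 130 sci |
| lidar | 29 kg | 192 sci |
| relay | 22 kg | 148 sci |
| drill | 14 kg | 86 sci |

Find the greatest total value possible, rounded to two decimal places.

167.86

Take in order of value per unit:
- relay (148/22 per unit): all 22 → value 148, running total 148.00
- lidar (192/29 per unit): 3 of 29 → value 3×192/29 = 19.8621, running total 167.86
Total 167.86.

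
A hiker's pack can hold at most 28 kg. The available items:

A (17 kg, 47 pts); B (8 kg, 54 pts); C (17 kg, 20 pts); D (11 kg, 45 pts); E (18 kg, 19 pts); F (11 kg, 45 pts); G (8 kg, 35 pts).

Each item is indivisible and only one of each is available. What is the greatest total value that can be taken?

134 pts

Check high-value combinations within 28 kg:
- B+D+G: weight 8+11+8=27, value 54+45+35=134
- B+F+G: weight 8+11+8=27, value 54+45+35=134
- A+B: weight 17+8=25, value 47+54=101
Best: 134 pts.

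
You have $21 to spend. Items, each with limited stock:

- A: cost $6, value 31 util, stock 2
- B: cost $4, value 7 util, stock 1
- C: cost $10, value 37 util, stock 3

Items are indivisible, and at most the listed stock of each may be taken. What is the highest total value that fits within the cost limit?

75 util

Top feasible selections:
- 1×A + 1×B + 1×C: cost 20, value 75
- 2×C: cost 20, value 74
Best: 75 util.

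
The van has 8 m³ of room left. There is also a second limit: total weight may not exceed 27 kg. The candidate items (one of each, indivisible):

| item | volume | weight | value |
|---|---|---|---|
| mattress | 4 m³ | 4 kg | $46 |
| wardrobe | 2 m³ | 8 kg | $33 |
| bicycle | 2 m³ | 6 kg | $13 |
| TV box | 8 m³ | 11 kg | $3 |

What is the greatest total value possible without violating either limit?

Feasible sets respecting both limits:
- mattress+wardrobe+bicycle: volume 8, weight 18, value 92
- mattress+wardrobe: volume 6, weight 12, value 79
- mattress+bicycle: volume 6, weight 10, value 59
Best: $92.

$92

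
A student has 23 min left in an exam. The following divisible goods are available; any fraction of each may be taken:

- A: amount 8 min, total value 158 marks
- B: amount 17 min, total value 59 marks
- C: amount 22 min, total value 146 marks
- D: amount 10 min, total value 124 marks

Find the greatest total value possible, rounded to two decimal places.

Take in order of value per unit:
- A (158/8 per unit): all 8 → value 158, running total 158.00
- D (124/10 per unit): all 10 → value 124, running total 282.00
- C (146/22 per unit): 5 of 22 → value 5×146/22 = 33.1818, running total 315.18
Total 315.18.

315.18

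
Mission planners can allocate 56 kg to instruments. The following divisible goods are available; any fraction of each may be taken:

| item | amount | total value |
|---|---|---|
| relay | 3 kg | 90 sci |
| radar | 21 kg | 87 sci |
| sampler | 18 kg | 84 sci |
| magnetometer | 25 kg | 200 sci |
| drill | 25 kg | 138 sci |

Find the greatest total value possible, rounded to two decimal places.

Take in order of value per unit:
- relay (90/3 per unit): all 3 → value 90, running total 90.00
- magnetometer (200/25 per unit): all 25 → value 200, running total 290.00
- drill (138/25 per unit): all 25 → value 138, running total 428.00
- sampler (84/18 per unit): 3 of 18 → value 3×84/18 = 14.0000, running total 442.00
Total 442.00.

442.00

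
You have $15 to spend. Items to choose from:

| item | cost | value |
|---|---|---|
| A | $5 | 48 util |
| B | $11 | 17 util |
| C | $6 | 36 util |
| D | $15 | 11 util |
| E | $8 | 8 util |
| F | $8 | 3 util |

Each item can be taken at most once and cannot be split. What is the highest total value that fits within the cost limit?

Check high-value combinations within $15:
- A+C: cost 5+6=11, value 48+36=84
- A+E: cost 5+8=13, value 48+8=56
- A+F: cost 5+8=13, value 48+3=51
- A: cost 5, value 48
- C+E: cost 6+8=14, value 36+8=44
Best: 84 util.

84 util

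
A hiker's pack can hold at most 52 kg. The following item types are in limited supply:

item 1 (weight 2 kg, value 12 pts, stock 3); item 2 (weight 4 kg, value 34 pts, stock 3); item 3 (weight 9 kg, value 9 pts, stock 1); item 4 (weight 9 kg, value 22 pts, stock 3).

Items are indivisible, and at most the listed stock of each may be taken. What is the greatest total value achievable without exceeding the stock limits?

Top feasible selections:
- 3×item 1 + 3×item 2 + 3×item 4: weight 45, value 204
- 2×item 1 + 3×item 2 + 1×item 3 + 3×item 4: weight 52, value 201
- 2×item 1 + 3×item 2 + 3×item 4: weight 43, value 192
Best: 204 pts.

204 pts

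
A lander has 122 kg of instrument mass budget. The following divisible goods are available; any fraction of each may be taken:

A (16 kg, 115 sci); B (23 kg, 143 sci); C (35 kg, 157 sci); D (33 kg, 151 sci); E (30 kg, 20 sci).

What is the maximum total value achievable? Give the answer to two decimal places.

576.00

Take in order of value per unit:
- A (115/16 per unit): all 16 → value 115, running total 115.00
- B (143/23 per unit): all 23 → value 143, running total 258.00
- D (151/33 per unit): all 33 → value 151, running total 409.00
- C (157/35 per unit): all 35 → value 157, running total 566.00
- E (20/30 per unit): 15 of 30 → value 15×20/30 = 10.0000, running total 576.00
Total 576.00.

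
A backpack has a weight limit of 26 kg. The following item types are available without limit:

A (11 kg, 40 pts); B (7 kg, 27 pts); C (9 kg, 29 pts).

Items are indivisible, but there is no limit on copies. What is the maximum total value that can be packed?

94 pts

Best value-per-unit is B at 27/7; filling with it alone gives 3×27 = 81.
Optimal mix: 1×A + 2×B → weight 25, value 94.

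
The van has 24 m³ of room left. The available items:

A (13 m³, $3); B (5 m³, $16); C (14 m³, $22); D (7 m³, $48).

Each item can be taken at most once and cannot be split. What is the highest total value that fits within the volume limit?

$70

Check high-value combinations within 24 m³:
- C+D: volume 14+7=21, value 22+48=70
- B+D: volume 5+7=12, value 16+48=64
- A+D: volume 13+7=20, value 3+48=51
Best: $70.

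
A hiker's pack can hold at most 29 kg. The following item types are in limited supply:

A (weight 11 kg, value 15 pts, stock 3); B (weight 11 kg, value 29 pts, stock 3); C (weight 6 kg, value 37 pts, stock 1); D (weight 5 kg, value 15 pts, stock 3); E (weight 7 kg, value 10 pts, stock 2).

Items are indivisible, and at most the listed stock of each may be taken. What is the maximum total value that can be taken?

96 pts

Top feasible selections:
- 1×B + 1×C + 2×D: weight 27, value 96
- 2×B + 1×C: weight 28, value 95
Best: 96 pts.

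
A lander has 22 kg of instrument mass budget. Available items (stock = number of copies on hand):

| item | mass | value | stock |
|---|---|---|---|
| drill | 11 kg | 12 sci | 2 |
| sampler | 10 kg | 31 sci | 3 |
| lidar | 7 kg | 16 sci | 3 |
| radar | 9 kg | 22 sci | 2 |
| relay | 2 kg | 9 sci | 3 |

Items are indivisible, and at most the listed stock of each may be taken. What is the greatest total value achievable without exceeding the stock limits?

Top feasible selections:
- 2×sampler + 1×relay: mass 22, value 71
- 1×sampler + 1×lidar + 2×relay: mass 21, value 65
Best: 71 sci.

71 sci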